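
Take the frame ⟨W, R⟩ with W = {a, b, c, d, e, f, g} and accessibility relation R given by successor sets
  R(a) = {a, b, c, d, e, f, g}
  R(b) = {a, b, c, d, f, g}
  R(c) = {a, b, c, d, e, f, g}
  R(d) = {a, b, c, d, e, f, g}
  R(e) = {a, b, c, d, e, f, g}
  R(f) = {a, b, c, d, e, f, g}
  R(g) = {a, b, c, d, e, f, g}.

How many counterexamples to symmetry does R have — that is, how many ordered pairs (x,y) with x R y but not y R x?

1

Enumerating: (e,b).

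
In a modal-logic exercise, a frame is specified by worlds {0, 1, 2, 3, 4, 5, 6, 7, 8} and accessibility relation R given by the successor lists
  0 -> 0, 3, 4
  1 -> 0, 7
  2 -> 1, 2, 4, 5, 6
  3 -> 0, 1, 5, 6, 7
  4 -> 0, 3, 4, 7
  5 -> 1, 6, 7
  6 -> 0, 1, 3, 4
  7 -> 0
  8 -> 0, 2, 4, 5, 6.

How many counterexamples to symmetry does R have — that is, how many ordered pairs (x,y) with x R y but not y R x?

23

Enumerating: (1,0), (1,7), (2,1), (2,4), (2,5), (2,6), (3,1), (3,5), (3,7), (4,3), (4,7), (5,1), … and 11 more.
Total: 23.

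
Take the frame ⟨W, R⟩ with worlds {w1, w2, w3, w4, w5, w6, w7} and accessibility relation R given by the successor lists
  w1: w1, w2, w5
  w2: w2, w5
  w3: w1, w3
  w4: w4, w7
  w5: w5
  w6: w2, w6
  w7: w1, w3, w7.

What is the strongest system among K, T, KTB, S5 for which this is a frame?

T

Reflexive (axiom T): yes — every world is R-related to itself.
Symmetric (axiom B): no — w1 R w2 but not w2 R w1.
Euclidean (axiom 5): no — w1 R w5 and w1 R w2, but not w5 R w2.
So F validates K, T; KTB would additionally require R to be symmetric. The strongest is T.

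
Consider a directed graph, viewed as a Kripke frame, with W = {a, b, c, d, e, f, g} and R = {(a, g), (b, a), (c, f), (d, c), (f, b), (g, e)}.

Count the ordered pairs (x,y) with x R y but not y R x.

6

Enumerating: (a,g), (b,a), (c,f), (d,c), (f,b), (g,e).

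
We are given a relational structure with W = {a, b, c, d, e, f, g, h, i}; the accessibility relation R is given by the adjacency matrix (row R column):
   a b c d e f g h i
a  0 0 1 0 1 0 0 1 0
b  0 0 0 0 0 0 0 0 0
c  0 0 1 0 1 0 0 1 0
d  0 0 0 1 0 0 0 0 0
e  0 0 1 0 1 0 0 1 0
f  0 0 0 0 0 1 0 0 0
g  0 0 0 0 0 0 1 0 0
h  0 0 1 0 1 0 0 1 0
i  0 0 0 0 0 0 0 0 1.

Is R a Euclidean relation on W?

Yes

Euclidean: yes — any two successors of a common world are R-related.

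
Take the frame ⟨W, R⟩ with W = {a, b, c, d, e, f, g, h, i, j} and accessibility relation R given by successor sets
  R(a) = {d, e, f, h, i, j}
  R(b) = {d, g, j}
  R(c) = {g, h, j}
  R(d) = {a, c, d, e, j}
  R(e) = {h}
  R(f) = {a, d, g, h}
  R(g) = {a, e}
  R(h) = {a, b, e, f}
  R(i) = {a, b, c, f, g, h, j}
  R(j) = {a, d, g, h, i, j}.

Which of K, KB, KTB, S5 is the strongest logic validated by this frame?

Symmetric (axiom B): no — a R e but not e R a.
Reflexive (axiom T): no — a is not related to itself.
Euclidean (axiom 5): no — a R d and a R f, but not d R f.
So F validates K; KB would additionally require R to be symmetric. The strongest is K.

K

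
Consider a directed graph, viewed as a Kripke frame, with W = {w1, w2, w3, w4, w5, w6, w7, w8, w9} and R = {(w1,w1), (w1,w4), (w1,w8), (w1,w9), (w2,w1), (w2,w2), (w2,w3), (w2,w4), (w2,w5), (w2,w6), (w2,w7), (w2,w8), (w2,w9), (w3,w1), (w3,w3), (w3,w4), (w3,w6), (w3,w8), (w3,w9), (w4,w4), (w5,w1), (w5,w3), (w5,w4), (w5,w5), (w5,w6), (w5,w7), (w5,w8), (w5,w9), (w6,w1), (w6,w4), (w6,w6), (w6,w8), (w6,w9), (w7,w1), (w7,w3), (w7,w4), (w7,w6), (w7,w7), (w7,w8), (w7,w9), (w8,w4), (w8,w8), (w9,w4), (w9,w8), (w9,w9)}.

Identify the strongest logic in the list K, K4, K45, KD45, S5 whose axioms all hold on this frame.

Transitive (axiom 4): yes — every two-step R-path is closed by a direct edge.
Euclidean (axiom 5): no — w1 R w4 and w1 R w8, but not w4 R w8.
Serial (axiom D): yes — every world has a successor (e.g. w1 R w1).
Reflexive (axiom T): yes — every world is R-related to itself.
So F validates K, K4; K45 would additionally require R to be Euclidean. The strongest is K4.

K4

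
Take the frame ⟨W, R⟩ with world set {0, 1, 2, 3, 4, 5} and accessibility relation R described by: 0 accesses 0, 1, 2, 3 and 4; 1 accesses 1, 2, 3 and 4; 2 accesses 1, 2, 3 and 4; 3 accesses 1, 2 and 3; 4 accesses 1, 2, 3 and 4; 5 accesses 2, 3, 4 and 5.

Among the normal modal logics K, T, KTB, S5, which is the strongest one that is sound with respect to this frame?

T

Reflexive (axiom T): yes — every world is R-related to itself.
Symmetric (axiom B): no — 0 R 1 but not 1 R 0.
Euclidean (axiom 5): no — 0 R 3 and 0 R 4, but not 3 R 4.
So F validates K, T; KTB would additionally require R to be symmetric. The strongest is T.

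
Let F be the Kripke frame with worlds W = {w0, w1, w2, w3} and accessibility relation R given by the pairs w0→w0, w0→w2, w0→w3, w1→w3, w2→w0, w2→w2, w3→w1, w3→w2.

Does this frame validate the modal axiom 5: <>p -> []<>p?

By correspondence theory, 5 is valid on a frame iff R is Euclidean.
Euclidean: no — w0 R w2 and w0 R w3, but not w2 R w3.

No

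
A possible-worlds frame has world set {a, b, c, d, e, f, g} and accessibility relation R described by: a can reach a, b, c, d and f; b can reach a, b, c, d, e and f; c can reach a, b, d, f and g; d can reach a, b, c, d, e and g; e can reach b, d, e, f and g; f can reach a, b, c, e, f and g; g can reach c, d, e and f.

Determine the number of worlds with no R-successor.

0

R is serial; there are no such worlds.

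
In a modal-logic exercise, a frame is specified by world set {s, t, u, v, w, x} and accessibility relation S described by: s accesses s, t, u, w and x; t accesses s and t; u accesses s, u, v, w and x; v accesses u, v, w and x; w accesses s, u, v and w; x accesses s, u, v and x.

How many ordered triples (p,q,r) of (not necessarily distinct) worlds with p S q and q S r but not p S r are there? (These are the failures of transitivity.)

Enumerating: (s,u,v), (s,w,v), (s,x,v), (t,s,u), (t,s,w), (t,s,x), (u,s,t), (v,u,s), (v,w,s), (v,x,s), (w,s,t), (w,s,x), (w,u,x), (w,v,x), (x,s,t), (x,s,w), (x,u,w), (x,v,w).

18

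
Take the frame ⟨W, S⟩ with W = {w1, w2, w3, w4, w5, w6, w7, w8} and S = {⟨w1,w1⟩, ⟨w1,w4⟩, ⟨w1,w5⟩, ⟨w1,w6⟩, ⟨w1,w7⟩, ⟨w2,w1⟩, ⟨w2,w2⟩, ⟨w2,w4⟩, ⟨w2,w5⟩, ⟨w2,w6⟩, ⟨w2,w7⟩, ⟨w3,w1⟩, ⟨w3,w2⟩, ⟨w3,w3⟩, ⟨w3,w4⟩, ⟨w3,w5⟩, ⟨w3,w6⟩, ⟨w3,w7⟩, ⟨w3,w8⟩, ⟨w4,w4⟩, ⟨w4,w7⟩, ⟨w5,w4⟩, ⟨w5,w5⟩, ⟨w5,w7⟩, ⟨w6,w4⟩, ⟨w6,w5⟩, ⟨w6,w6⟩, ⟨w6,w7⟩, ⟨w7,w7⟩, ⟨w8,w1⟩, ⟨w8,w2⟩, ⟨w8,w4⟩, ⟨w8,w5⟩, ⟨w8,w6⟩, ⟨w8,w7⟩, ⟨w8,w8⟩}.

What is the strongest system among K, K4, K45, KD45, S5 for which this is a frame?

Transitive (axiom 4): yes — every two-step S-path is closed by a direct edge.
Euclidean (axiom 5): no — w1 S w4 and w1 S w5, but not w4 S w5.
Serial (axiom D): yes — every world has a successor (e.g. w1 S w1).
Reflexive (axiom T): yes — every world is S-related to itself.
So F validates K, K4; K45 would additionally require S to be Euclidean. The strongest is K4.

K4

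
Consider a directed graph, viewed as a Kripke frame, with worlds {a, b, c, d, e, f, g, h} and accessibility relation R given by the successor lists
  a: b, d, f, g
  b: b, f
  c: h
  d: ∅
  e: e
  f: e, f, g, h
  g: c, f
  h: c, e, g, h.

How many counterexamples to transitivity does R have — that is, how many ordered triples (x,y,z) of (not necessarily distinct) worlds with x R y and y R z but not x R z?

Enumerating: (a,f,e), (a,f,h), (a,g,c), (b,f,e), (b,f,g), (b,f,h), (c,h,c), (c,h,e), (c,h,g), (f,g,c), (f,h,c), (g,c,h), (g,f,e), (g,f,g), (g,f,h), (h,g,f).

16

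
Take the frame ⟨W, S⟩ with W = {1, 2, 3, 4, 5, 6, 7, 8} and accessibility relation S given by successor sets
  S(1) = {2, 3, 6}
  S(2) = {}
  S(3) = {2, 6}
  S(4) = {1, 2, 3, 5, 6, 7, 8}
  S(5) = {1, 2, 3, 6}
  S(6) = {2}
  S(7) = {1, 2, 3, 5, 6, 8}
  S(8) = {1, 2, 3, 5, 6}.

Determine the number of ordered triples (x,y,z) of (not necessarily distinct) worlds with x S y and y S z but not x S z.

S is transitive; there are no such tuples.

0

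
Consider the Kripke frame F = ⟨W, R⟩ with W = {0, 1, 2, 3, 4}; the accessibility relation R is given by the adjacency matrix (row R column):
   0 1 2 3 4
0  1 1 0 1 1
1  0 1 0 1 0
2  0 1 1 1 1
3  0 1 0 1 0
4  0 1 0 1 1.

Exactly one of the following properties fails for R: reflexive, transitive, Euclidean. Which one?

Euclidean

Reflexive: yes — every world is R-related to itself.
Transitive: yes — every two-step R-path is closed by a direct edge.
Euclidean: no — 0 R 1 and 0 R 4, but not 1 R 4.
Only Euclidean fails.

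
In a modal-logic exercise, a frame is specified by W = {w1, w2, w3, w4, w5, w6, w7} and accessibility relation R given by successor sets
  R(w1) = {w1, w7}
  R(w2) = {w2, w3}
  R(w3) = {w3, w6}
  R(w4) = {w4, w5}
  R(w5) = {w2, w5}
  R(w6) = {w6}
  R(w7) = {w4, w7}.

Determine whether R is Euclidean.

Euclidean: no — w1 R w7 and w1 R w1, but not w7 R w1.

No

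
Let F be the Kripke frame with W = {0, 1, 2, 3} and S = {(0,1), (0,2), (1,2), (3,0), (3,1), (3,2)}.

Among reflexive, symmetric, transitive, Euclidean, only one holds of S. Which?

Reflexive: no — 0 is not related to itself.
Symmetric: no — 0 S 1 but not 1 S 0.
Transitive: yes — every two-step S-path is closed by a direct edge.
Euclidean: no — 0 S 2 and 0 S 1, but not 2 S 1.
Only transitive holds.

transitive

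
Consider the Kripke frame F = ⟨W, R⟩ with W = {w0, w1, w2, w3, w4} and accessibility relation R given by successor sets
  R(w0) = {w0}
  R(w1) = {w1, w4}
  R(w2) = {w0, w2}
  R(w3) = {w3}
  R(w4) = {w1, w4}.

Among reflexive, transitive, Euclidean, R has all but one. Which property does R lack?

Reflexive: yes — every world is R-related to itself.
Transitive: yes — every two-step R-path is closed by a direct edge.
Euclidean: no — w2 R w0 and w2 R w2, but not w0 R w2.
Only Euclidean fails.

Euclidean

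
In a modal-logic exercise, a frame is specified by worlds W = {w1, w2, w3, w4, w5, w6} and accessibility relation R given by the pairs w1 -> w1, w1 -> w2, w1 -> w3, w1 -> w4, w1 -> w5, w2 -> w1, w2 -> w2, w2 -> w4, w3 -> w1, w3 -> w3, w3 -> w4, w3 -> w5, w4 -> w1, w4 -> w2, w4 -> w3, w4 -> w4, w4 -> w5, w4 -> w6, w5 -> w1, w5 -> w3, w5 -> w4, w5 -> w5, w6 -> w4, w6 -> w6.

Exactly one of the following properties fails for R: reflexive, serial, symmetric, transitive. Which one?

transitive

Reflexive: yes — every world is R-related to itself.
Serial: yes — every world has a successor (e.g. w1 R w1).
Symmetric: yes — every pair in R has its reverse in R.
Transitive: no — w1 R w4 and w4 R w6, but not w1 R w6.
Only transitive fails.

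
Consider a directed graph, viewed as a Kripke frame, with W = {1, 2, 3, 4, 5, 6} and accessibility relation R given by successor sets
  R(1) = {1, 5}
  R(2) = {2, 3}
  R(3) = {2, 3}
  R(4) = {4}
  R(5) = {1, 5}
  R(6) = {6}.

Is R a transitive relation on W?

Yes

Transitive: yes — every two-step R-path is closed by a direct edge.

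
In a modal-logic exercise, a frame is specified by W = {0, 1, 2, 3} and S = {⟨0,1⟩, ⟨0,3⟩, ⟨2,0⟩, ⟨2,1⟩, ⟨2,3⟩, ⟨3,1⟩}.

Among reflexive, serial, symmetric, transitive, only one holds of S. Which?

transitive

Reflexive: no — 0 is not related to itself.
Serial: no — 1 has no S-successor.
Symmetric: no — 0 S 1 but not 1 S 0.
Transitive: yes — every two-step S-path is closed by a direct edge.
Only transitive holds.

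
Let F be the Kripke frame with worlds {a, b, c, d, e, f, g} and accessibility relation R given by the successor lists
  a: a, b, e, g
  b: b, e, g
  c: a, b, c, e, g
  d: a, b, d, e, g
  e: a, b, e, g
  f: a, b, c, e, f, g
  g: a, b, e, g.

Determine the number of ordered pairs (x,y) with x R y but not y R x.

Enumerating: (a,b), (c,a), (c,b), (c,e), (c,g), (d,a), (d,b), (d,e), (d,g), (f,a), (f,b), (f,c), (f,e), (f,g).

14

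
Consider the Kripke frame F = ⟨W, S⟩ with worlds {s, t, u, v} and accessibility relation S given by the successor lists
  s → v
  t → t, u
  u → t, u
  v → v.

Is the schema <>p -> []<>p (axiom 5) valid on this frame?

Yes

The schema 5 characterises exactly the Euclidean frames.
Euclidean: yes — any two successors of a common world are S-related.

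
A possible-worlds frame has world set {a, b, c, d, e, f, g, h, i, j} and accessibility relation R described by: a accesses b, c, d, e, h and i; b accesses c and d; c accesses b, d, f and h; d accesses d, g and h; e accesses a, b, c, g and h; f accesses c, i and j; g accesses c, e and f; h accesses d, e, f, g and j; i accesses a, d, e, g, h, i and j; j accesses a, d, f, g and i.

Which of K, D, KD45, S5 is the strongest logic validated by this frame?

D

Serial (axiom D): yes — every world has a successor (e.g. a R b).
Euclidean (axiom 5): no — a R b and a R e, but not b R e.
Transitive (axiom 4): no — a R c and c R f, but not a R f.
Reflexive (axiom T): no — a is not related to itself.
So F validates K, D; KD45 would additionally require R to be Euclidean and transitive. The strongest is D.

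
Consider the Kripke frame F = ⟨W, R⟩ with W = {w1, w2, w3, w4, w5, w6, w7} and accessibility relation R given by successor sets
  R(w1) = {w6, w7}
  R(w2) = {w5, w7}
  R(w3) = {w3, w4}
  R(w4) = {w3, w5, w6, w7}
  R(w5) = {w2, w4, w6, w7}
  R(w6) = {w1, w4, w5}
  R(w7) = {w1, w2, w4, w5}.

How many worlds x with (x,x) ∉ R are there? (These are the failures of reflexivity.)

Enumerating: w1, w2, w4, w5, w6, w7.

6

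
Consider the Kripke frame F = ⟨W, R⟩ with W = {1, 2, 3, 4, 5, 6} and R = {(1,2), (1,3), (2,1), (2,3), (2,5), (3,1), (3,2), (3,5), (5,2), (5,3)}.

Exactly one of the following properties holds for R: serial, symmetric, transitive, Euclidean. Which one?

Serial: no — 4 has no R-successor.
Symmetric: yes — every pair in R has its reverse in R.
Transitive: no — 1 R 2 and 2 R 5, but not 1 R 5.
Euclidean: no — 2 R 1 and 2 R 5, but not 1 R 5.
Only symmetric holds.

symmetric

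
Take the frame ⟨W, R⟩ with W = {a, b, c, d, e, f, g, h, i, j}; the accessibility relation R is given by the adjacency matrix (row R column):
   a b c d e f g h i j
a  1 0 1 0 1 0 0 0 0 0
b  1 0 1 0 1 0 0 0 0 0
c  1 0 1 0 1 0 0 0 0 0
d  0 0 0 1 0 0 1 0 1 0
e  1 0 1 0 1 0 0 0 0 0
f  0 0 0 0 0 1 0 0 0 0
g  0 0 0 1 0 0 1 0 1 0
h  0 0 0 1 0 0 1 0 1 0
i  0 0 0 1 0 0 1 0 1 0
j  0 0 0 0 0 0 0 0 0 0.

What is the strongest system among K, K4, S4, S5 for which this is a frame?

K4

Transitive (axiom 4): yes — every two-step R-path is closed by a direct edge.
Reflexive (axiom T): no — b is not related to itself.
Euclidean (axiom 5): yes — any two successors of a common world are R-related.
So F validates K, K4; S4 would additionally require R to be reflexive. The strongest is K4.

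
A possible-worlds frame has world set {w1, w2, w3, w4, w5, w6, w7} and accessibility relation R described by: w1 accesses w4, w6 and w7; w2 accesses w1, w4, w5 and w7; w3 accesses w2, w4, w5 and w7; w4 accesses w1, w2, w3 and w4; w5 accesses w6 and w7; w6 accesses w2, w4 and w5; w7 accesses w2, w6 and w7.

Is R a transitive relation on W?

Transitive: no — w1 R w4 and w4 R w2, but not w1 R w2.

No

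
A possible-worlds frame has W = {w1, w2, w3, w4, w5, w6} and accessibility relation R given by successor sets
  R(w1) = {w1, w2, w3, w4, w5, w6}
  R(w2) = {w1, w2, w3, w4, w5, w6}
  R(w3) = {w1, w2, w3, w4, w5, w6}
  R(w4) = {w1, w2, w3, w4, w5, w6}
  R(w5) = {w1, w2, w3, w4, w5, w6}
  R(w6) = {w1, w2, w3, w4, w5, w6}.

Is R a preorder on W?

Yes

Reflexive: yes — every world is R-related to itself.
Transitive: yes — every two-step R-path is closed by a direct edge.
So R is a preorder.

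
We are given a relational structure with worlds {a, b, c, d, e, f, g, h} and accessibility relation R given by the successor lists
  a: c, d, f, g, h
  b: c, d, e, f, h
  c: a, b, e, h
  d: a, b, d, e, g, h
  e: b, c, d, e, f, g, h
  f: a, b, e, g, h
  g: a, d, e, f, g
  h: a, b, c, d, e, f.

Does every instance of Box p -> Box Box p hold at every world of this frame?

By correspondence theory, 4 is valid on a frame iff R is transitive.
Transitive: no — a R c and c R b, but not a R b.

No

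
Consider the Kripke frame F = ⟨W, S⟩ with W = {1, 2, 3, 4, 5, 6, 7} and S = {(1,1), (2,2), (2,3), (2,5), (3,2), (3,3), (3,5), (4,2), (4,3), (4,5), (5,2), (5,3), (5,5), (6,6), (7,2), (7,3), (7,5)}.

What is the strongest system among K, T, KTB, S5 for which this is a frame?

Reflexive (axiom T): no — 4 is not related to itself.
Symmetric (axiom B): no — 4 S 2 but not 2 S 4.
Euclidean (axiom 5): yes — any two successors of a common world are S-related.
So F validates K; T would additionally require S to be reflexive. The strongest is K.

K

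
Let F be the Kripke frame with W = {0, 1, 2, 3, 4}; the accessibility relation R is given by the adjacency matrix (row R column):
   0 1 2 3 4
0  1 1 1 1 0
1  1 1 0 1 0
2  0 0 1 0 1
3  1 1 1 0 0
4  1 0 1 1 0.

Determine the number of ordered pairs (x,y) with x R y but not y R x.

4

Enumerating: (0,2), (3,2), (4,0), (4,3).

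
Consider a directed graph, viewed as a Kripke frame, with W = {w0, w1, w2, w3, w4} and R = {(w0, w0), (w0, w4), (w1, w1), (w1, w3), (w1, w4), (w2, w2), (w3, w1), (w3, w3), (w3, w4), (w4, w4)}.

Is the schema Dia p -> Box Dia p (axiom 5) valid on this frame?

Axiom 5 corresponds to the accessibility relation being Euclidean.
Euclidean: no — w1 R w4 and w1 R w3, but not w4 R w3.

No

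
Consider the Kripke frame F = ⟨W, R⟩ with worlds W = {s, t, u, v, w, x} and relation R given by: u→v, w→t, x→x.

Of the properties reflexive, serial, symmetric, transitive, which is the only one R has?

transitive

Reflexive: no — s is not related to itself.
Serial: no — s has no R-successor.
Symmetric: no — u R v but not v R u.
Transitive: yes — every two-step R-path is closed by a direct edge.
Only transitive holds.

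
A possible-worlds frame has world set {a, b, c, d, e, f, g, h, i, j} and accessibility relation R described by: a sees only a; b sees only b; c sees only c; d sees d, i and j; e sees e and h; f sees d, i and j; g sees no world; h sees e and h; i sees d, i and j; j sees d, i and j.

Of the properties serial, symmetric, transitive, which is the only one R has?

transitive

Serial: no — g has no R-successor.
Symmetric: no — f R d but not d R f.
Transitive: yes — every two-step R-path is closed by a direct edge.
Only transitive holds.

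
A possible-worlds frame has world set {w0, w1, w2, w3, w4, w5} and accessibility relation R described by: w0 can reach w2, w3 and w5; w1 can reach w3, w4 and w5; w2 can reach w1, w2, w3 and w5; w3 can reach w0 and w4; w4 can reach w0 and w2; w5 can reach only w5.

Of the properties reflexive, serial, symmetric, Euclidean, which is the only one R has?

Reflexive: no — w0 is not related to itself.
Serial: yes — every world has a successor (e.g. w0 R w2).
Symmetric: no — w0 R w2 but not w2 R w0.
Euclidean: no — w0 R w3 and w0 R w2, but not w3 R w2.
Only serial holds.

serial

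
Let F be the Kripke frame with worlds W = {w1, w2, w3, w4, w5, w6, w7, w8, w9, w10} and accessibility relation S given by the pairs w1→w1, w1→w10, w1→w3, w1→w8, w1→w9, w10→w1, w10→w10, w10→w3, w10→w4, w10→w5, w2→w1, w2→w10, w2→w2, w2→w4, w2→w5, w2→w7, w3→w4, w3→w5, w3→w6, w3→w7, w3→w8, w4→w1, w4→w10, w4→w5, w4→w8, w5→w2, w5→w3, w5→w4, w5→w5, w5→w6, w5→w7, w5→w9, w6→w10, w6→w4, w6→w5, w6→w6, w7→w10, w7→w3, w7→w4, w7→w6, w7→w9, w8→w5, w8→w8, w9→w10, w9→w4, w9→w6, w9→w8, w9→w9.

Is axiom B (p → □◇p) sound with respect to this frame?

No

By correspondence theory, B is valid on a frame iff S is symmetric.
Symmetric: no — w1 S w3 but not w3 S w1.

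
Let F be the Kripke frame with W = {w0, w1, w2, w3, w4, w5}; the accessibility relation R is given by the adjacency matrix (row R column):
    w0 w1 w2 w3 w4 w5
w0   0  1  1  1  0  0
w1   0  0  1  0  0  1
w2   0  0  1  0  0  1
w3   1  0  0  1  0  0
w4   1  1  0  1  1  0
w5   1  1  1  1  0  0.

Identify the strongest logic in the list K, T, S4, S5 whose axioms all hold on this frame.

Reflexive (axiom T): no — w0 is not related to itself.
Transitive (axiom 4): no — w0 R w1 and w1 R w5, but not w0 R w5.
Euclidean (axiom 5): no — w0 R w1 and w0 R w3, but not w1 R w3.
So F validates K; T would additionally require R to be reflexive. The strongest is K.

K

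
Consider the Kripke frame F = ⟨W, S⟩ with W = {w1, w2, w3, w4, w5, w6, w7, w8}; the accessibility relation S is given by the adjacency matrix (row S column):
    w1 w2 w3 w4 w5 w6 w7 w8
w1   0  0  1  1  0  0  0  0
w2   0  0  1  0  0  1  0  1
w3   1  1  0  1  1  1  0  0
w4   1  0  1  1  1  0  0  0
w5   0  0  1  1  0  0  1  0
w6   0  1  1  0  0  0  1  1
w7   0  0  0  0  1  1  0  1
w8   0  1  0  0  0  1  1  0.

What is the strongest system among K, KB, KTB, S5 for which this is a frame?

KB

Symmetric (axiom B): yes — every pair in S has its reverse in S.
Reflexive (axiom T): no — w1 is not related to itself.
Euclidean (axiom 5): no — w2 S w3 and w2 S w8, but not w3 S w8.
So F validates K, KB; KTB would additionally require S to be reflexive. The strongest is KB.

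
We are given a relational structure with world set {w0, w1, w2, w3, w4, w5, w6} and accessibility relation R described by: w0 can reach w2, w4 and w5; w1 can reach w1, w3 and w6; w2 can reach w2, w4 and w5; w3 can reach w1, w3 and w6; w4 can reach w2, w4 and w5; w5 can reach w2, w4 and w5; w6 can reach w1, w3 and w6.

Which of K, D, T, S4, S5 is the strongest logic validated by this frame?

Serial (axiom D): yes — every world has a successor (e.g. w0 R w2).
Reflexive (axiom T): no — w0 is not related to itself.
Transitive (axiom 4): yes — every two-step R-path is closed by a direct edge.
Euclidean (axiom 5): yes — any two successors of a common world are R-related.
So F validates K, D; T would additionally require R to be reflexive. The strongest is D.

D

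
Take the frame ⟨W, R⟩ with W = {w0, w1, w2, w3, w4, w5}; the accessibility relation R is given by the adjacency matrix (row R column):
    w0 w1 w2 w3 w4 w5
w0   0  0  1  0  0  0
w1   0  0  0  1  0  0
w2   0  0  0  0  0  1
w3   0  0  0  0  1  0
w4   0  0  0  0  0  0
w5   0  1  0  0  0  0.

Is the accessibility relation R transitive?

No

Transitive: no — w0 R w2 and w2 R w5, but not w0 R w5.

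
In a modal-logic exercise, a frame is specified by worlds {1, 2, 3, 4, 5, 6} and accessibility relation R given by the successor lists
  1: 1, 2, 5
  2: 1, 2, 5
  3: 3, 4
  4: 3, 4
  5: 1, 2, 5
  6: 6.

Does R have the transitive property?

Yes

Transitive: yes — every two-step R-path is closed by a direct edge.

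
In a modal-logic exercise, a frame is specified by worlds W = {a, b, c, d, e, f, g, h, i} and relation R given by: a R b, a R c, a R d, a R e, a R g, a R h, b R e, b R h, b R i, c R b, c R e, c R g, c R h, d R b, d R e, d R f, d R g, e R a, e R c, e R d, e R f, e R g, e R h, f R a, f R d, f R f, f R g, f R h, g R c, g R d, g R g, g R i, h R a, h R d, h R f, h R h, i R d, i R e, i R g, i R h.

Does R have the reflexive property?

Reflexive: no — a is not related to itself.

No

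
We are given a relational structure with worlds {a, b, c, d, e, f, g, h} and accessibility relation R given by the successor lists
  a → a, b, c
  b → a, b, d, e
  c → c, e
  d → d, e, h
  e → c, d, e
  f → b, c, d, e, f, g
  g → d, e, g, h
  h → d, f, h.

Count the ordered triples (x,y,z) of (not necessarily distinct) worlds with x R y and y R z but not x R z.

Enumerating: (a,b,d), (a,b,e), (a,c,e), (b,a,c), (b,d,h), (b,e,c), (c,e,d), (d,e,c), (d,h,f), (e,d,h), (f,b,a), (f,d,h), … and 8 more.
Total: 20.

20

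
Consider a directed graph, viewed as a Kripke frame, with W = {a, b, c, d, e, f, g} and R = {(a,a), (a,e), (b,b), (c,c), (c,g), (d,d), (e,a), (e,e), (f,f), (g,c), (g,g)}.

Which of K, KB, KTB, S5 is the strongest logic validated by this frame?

S5

Symmetric (axiom B): yes — every pair in R has its reverse in R.
Reflexive (axiom T): yes — every world is R-related to itself.
Euclidean (axiom 5): yes — any two successors of a common world are R-related.
So F validates K, KB, KTB, S5. The strongest is S5.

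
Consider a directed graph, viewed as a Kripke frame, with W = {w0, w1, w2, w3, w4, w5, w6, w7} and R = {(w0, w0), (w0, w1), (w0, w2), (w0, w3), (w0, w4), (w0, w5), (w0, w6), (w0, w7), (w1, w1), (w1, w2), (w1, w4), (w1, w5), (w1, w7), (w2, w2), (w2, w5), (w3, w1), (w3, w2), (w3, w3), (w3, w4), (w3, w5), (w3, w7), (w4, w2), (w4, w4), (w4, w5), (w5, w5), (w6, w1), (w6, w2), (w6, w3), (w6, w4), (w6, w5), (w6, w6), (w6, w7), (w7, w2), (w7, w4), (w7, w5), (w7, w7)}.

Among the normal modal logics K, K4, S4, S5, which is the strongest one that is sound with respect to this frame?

Transitive (axiom 4): yes — every two-step R-path is closed by a direct edge.
Reflexive (axiom T): yes — every world is R-related to itself.
Euclidean (axiom 5): no — w0 R w1 and w0 R w3, but not w1 R w3.
So F validates K, K4, S4; S5 would additionally require R to be Euclidean. The strongest is S4.

S4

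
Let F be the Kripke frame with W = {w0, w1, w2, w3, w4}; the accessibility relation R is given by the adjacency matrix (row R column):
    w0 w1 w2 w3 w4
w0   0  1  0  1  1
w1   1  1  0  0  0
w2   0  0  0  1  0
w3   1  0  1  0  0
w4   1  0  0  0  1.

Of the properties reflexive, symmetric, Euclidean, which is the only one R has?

symmetric

Reflexive: no — w0 is not related to itself.
Symmetric: yes — every pair in R has its reverse in R.
Euclidean: no — w0 R w1 and w0 R w3, but not w1 R w3.
Only symmetric holds.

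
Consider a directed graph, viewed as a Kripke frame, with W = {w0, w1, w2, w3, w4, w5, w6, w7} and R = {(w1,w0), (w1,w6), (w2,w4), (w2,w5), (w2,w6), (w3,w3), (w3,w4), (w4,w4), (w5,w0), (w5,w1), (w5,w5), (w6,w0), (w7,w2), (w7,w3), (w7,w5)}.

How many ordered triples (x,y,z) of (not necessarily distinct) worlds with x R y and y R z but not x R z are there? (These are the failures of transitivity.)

Enumerating: (w2,w5,w0), (w2,w5,w1), (w2,w6,w0), (w5,w1,w6), (w7,w2,w4), (w7,w2,w6), (w7,w3,w4), (w7,w5,w0), (w7,w5,w1).

9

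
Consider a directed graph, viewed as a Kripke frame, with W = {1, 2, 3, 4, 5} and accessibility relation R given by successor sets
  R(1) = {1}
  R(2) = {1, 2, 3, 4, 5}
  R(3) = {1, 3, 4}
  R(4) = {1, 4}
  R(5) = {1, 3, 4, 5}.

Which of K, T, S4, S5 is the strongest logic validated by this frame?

S4

Reflexive (axiom T): yes — every world is R-related to itself.
Transitive (axiom 4): yes — every two-step R-path is closed by a direct edge.
Euclidean (axiom 5): no — 2 R 1 and 2 R 3, but not 1 R 3.
So F validates K, T, S4; S5 would additionally require R to be Euclidean. The strongest is S4.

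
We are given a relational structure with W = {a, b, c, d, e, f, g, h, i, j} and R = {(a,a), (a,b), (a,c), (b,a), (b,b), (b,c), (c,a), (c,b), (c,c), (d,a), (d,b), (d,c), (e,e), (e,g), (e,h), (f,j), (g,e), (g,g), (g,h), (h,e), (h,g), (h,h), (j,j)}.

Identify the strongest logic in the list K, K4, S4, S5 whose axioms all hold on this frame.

Transitive (axiom 4): yes — every two-step R-path is closed by a direct edge.
Reflexive (axiom T): no — d is not related to itself.
Euclidean (axiom 5): yes — any two successors of a common world are R-related.
So F validates K, K4; S4 would additionally require R to be reflexive. The strongest is K4.

K4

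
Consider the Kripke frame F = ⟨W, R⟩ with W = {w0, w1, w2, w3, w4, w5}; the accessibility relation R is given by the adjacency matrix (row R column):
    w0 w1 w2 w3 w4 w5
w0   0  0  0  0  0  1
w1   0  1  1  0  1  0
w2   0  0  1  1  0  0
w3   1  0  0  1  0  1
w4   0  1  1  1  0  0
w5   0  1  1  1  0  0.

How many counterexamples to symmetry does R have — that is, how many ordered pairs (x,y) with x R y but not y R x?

8

Enumerating: (w0,w5), (w1,w2), (w2,w3), (w3,w0), (w4,w2), (w4,w3), (w5,w1), (w5,w2).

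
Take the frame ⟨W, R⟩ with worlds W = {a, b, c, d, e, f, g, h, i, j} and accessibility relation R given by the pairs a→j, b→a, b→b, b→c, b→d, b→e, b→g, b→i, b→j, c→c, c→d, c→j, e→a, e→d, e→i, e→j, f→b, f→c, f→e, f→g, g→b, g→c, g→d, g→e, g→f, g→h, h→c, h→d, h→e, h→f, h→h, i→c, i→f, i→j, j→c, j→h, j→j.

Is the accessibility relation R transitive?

No

Transitive: no — a R j and j R c, but not a R c.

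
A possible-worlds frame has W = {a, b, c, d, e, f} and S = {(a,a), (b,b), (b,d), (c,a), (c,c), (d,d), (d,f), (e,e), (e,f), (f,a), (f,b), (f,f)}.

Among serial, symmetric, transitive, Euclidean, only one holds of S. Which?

Serial: yes — every world has a successor (e.g. a S a).
Symmetric: no — b S d but not d S b.
Transitive: no — b S d and d S f, but not b S f.
Euclidean: no — f S a and f S b, but not a S b.
Only serial holds.

serial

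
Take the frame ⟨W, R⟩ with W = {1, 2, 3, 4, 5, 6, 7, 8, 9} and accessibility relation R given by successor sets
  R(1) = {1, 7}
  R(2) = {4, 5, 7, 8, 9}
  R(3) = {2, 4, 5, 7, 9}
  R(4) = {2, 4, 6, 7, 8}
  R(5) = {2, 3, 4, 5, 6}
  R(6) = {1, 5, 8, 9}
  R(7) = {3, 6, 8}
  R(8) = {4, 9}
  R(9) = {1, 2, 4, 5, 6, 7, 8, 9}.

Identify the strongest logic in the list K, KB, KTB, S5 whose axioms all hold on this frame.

K

Symmetric (axiom B): no — 1 R 7 but not 7 R 1.
Reflexive (axiom T): no — 2 is not related to itself.
Euclidean (axiom 5): no — 2 R 4 and 2 R 5, but not 4 R 5.
So F validates K; KB would additionally require R to be symmetric. The strongest is K.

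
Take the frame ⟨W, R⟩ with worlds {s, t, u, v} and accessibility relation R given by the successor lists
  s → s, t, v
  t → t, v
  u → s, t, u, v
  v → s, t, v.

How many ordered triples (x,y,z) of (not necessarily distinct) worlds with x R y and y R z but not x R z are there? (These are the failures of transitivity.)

1

Enumerating: (t,v,s).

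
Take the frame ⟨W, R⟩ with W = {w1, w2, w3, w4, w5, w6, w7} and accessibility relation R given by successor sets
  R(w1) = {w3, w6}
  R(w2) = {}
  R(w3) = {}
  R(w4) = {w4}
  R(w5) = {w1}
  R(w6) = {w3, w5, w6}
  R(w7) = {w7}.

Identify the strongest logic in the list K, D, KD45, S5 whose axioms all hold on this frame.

Serial (axiom D): no — w2 has no R-successor.
Euclidean (axiom 5): no — w1 R w3 and w1 R w6, but not w3 R w6.
Transitive (axiom 4): no — w1 R w6 and w6 R w5, but not w1 R w5.
Reflexive (axiom T): no — w1 is not related to itself.
So F validates K; D would additionally require R to be serial. The strongest is K.

K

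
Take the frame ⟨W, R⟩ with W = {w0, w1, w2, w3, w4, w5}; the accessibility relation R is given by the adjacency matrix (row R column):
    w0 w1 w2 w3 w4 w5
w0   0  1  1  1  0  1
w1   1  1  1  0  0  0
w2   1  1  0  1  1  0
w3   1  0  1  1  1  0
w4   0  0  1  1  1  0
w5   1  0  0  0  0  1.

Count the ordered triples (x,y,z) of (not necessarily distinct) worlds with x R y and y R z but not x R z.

Enumerating: (w0,w1,w0), (w0,w2,w0), (w0,w2,w4), (w0,w3,w0), (w0,w3,w4), (w0,w5,w0), (w1,w0,w3), (w1,w0,w5), (w1,w2,w3), (w1,w2,w4), (w2,w0,w2), (w2,w0,w5), … and 12 more.
Total: 24.

24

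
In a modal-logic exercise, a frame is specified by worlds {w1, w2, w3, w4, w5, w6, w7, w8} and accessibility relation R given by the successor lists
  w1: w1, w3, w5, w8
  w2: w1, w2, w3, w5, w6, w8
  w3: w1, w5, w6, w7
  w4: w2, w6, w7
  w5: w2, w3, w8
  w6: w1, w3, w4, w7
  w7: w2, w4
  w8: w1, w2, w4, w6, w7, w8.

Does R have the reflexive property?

Reflexive: no — w3 is not related to itself.

No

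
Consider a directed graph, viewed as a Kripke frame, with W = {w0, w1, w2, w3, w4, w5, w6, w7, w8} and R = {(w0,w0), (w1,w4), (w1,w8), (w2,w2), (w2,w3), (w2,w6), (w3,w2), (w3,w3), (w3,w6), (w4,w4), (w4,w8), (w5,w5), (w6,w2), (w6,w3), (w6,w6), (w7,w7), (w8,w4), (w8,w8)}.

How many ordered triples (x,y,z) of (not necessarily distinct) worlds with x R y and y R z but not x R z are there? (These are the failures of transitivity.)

0

R is transitive; there are no such tuples.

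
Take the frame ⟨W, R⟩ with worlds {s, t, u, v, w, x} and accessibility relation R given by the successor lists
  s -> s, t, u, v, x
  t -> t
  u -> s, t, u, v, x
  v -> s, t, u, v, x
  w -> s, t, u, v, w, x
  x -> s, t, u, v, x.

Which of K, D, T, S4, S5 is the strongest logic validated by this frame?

Serial (axiom D): yes — every world has a successor (e.g. s R s).
Reflexive (axiom T): yes — every world is R-related to itself.
Transitive (axiom 4): yes — every two-step R-path is closed by a direct edge.
Euclidean (axiom 5): no — s R t and s R u, but not t R u.
So F validates K, D, T, S4; S5 would additionally require R to be Euclidean. The strongest is S4.

S4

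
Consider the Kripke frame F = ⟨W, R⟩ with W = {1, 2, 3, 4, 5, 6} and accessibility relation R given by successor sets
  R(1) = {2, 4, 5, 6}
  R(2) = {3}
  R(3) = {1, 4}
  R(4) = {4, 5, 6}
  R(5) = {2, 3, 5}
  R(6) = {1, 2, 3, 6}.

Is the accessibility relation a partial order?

No

Reflexive: no — 1 is not related to itself.
Transitive: no — 1 R 2 and 2 R 3, but not 1 R 3.
Antisymmetric: no — 1 R 6 and 6 R 1 with 1 ≠ 6.
So R is not a partial order.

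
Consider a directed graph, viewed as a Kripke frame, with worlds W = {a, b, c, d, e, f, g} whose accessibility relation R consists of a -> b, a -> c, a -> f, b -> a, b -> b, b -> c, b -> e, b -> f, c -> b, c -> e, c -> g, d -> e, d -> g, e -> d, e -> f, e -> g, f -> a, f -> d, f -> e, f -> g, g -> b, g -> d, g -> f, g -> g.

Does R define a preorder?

Reflexive: no — a is not related to itself.
Transitive: no — a R b and b R e, but not a R e.
So R is not a preorder.

No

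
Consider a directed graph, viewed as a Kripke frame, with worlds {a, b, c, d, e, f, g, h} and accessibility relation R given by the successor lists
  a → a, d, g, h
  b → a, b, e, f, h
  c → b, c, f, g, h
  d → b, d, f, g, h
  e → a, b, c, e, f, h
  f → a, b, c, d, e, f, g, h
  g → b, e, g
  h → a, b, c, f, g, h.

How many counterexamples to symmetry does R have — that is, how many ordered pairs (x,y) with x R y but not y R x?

16

Enumerating: (a,d), (a,g), (b,a), (c,b), (c,g), (d,b), (d,g), (d,h), (e,a), (e,c), (e,h), (f,a), (f,g), (g,b), (g,e), (h,g).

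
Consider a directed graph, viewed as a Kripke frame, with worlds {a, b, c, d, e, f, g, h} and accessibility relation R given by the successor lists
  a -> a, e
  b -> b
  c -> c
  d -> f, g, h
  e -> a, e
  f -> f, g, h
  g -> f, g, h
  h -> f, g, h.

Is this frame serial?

Yes

Serial: yes — every world has a successor (e.g. a R a).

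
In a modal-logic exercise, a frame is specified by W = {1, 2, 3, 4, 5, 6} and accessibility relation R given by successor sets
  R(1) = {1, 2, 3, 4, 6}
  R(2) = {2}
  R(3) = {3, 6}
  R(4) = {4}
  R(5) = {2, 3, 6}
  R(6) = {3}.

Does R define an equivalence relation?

Reflexive: no — 5 is not related to itself.
Symmetric: no — 1 R 2 but not 2 R 1.
Transitive: no — 6 R 3 and 3 R 6, but not 6 R 6.
So R is not an equivalence relation.

No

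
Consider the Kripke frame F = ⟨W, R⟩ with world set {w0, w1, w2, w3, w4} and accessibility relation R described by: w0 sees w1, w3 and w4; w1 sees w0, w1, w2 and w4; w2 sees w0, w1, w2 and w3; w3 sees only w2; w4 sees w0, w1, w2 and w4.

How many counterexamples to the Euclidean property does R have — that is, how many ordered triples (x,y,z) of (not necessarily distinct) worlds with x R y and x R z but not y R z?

Enumerating: (w0,w1,w3), (w0,w3,w1), (w0,w3,w3), (w0,w3,w4), (w0,w4,w3), (w1,w0,w0), (w1,w0,w2), (w1,w2,w4), (w2,w0,w0), (w2,w0,w2), (w2,w1,w3), (w2,w3,w0), (w2,w3,w1), (w2,w3,w3), (w4,w0,w0), (w4,w0,w2), (w4,w2,w4).

17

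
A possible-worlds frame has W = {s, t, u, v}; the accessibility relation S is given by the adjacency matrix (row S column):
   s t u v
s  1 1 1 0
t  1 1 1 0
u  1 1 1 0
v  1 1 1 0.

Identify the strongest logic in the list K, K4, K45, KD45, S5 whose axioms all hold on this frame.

Transitive (axiom 4): yes — every two-step S-path is closed by a direct edge.
Euclidean (axiom 5): yes — any two successors of a common world are S-related.
Serial (axiom D): yes — every world has a successor (e.g. s S s).
Reflexive (axiom T): no — v is not related to itself.
So F validates K, K4, K45, KD45; S5 would additionally require S to be reflexive. The strongest is KD45.

KD45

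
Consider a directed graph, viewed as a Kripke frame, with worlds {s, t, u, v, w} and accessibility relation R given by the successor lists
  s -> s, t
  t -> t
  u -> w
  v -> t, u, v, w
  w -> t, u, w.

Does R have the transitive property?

Transitive: no — u R w and w R t, but not u R t.

No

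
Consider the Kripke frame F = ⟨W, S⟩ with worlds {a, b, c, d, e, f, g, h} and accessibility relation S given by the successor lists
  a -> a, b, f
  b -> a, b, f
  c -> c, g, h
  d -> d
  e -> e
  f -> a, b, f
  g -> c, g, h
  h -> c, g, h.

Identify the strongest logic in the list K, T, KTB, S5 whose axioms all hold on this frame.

S5

Reflexive (axiom T): yes — every world is S-related to itself.
Symmetric (axiom B): yes — every pair in S has its reverse in S.
Euclidean (axiom 5): yes — any two successors of a common world are S-related.
So F validates K, T, KTB, S5. The strongest is S5.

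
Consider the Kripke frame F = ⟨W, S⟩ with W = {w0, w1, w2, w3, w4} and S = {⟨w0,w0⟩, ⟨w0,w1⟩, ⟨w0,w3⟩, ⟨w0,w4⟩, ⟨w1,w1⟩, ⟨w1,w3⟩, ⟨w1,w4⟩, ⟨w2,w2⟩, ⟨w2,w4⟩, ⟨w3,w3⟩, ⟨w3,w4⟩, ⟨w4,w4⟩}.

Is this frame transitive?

Transitive: yes — every two-step S-path is closed by a direct edge.

Yes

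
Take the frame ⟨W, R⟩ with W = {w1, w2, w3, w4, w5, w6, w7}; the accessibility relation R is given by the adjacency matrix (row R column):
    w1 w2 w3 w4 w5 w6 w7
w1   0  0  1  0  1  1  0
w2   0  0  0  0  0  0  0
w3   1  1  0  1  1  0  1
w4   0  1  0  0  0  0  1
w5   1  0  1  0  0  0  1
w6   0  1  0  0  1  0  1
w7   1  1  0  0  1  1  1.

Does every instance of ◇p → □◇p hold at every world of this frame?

No

Axiom 5 corresponds to the accessibility relation being Euclidean.
Euclidean: no — w1 R w3 and w1 R w6, but not w3 R w6.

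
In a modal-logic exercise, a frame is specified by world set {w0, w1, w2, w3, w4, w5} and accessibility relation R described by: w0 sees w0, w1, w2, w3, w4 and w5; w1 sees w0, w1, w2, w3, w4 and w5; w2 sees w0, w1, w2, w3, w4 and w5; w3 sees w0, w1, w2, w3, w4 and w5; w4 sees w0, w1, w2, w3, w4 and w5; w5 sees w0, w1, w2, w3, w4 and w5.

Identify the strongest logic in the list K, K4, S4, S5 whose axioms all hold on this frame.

Transitive (axiom 4): yes — every two-step R-path is closed by a direct edge.
Reflexive (axiom T): yes — every world is R-related to itself.
Euclidean (axiom 5): yes — any two successors of a common world are R-related.
So F validates K, K4, S4, S5. The strongest is S5.

S5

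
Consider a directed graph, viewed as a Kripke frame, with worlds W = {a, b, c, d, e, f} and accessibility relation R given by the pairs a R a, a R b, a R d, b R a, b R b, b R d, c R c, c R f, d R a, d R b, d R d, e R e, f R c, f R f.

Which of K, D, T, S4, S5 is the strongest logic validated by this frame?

Serial (axiom D): yes — every world has a successor (e.g. a R a).
Reflexive (axiom T): yes — every world is R-related to itself.
Transitive (axiom 4): yes — every two-step R-path is closed by a direct edge.
Euclidean (axiom 5): yes — any two successors of a common world are R-related.
So F validates K, D, T, S4, S5. The strongest is S5.

S5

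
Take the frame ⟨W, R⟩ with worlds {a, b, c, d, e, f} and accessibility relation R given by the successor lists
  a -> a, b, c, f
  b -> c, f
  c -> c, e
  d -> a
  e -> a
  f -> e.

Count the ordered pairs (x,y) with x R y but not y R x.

9

Enumerating: (a,b), (a,c), (a,f), (b,c), (b,f), (c,e), (d,a), (e,a), (f,e).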